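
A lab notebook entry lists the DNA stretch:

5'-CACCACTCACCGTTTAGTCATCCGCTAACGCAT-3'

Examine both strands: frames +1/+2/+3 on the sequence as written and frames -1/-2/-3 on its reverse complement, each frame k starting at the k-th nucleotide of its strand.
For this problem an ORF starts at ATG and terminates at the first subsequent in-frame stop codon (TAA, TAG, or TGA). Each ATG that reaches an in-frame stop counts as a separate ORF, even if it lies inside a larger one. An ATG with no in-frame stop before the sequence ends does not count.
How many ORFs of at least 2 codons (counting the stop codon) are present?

2

Reverse complement (5'→3'): ATGCGTTAGCGGATGACTAAACGGTGAGTGGTG
Frame +1: CAC CAC TCA CCG TTT AGT CAT CCG CTA ACG CAT — no ATG→stop ORF.
Frame +2: ACC ACT CAC CGT TTA GTC ATC CGC TAA CGC — no ATG→stop ORF.
Frame +3: CCA CTC ACC GTT TAG TCA TCC GCT AAC GCA — no ATG→stop ORF.
Frame -1: ATG CGT TAG CGG ATG ACT AAA CGG TGA GTG GTG — ATG at 1, stop TAG at 7 → 9 nt; ATG at 13, stop TGA at 25 → 15 nt.
Frame -2: TGC GTT AGC GGA TGA CTA AAC GGT GAG TGG — no ATG→stop ORF.
Frame -3: GCG TTA GCG GAT GAC TAA ACG GTG AGT GGT — no ATG→stop ORF.
ORFs ≥ 2 codons: frame -1 1–9 (3 codons), frame -1 13–27 (5 codons). Count = 2.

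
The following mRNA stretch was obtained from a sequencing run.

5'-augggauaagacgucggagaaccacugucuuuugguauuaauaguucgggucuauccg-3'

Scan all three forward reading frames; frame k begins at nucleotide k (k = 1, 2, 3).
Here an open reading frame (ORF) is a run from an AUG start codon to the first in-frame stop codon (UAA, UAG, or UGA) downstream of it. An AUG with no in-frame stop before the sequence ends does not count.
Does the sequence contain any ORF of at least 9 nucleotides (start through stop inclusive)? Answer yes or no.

Frame 1: AUG GGA UAA GAC GUC GGA GAA CCA CUG UCU UUU GGU AUU AAU AGU UCG GGU CUA UCC — AUG at 1, stop UAA at 7 → 9 nt.
Frame 2: UGG GAU AAG ACG UCG GAG AAC CAC UGU CUU UUG GUA UUA AUA GUU CGG GUC UAU CCG — no AUG→stop ORF.
Frame 3: GGG AUA AGA CGU CGG AGA ACC ACU GUC UUU UGG UAU UAA UAG UUC GGG UCU AUC — no AUG→stop ORF.
Frame 1 has an ORF of 9 nucleotides (positions 1–9) ≥ 9, so yes.

yes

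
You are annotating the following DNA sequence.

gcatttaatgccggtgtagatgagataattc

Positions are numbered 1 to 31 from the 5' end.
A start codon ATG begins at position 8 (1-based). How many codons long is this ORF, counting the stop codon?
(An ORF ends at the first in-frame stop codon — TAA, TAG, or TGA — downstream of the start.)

Codons from position 8: ATG (8–10), CCG (11–13), GTG (14–16), TAG (17–19).
TAG is the first in-frame stop; that's 4 codons including the stop.

4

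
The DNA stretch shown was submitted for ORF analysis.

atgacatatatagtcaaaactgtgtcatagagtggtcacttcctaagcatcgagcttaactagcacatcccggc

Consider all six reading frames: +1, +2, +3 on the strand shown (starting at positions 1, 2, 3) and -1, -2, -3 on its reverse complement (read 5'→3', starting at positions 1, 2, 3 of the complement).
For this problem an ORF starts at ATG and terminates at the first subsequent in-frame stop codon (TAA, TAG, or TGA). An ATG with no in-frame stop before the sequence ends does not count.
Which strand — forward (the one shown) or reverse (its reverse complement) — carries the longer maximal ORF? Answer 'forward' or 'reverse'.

forward

Reverse complement (5'→3'): GCCGGGATGTGCTAGTTAAGCTCGATGCTTAGGAAGTGACCACTCTATGACACAGTTTTGACTATATATGTCAT
Frame +1: ATG ACA TAT ATA GTC AAA ACT GTG TCA TAG AGT GGT CAC TTC CTA AGC ATC GAG CTT AAC TAG CAC ATC CCG — ATG at 1, stop TAG at 28 → 30 nt.
Frame +2: TGA CAT ATA TAG TCA AAA CTG TGT CAT AGA GTG GTC ACT TCC TAA GCA TCG AGC TTA ACT AGC ACA TCC CGG — no ATG→stop ORF.
Frame +3: GAC ATA TAT AGT CAA AAC TGT GTC ATA GAG TGG TCA CTT CCT AAG CAT CGA GCT TAA CTA GCA CAT CCC GGC — no ATG→stop ORF.
Frame -1: GCC GGG ATG TGC TAG TTA AGC TCG ATG CTT AGG AAG TGA CCA CTC TAT GAC ACA GTT TTG ACT ATA TAT GTC — ATG at 7, stop TAG at 13 → 9 nt; ATG at 25, stop TGA at 37 → 15 nt.
Frame -2: CCG GGA TGT GCT AGT TAA GCT CGA TGC TTA GGA AGT GAC CAC TCT ATG ACA CAG TTT TGA CTA TAT ATG TCA — ATG at 47, stop TGA at 59 → 15 nt.
Frame -3: CGG GAT GTG CTA GTT AAG CTC GAT GCT TAG GAA GTG ACC ACT CTA TGA CAC AGT TTT GAC TAT ATA TGT CAT — no ATG→stop ORF.
Forward-strand max 30 nt; reverse-strand max 15 nt. The forward strand has the longer ORF.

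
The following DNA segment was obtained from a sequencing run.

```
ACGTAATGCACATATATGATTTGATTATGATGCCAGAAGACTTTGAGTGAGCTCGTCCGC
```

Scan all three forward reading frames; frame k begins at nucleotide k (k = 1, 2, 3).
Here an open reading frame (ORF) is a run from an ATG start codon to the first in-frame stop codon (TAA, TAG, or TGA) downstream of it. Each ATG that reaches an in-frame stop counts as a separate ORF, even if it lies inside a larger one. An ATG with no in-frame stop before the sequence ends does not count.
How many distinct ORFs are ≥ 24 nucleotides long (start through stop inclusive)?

Frame 1: ACG TAA TGC ACA TAT ATG ATT TGA TTA TGA TGC CAG AAG ACT TTG AGT GAG CTC GTC CGC — ATG at 16, stop TGA at 22 → 9 nt.
Frame 2: CGT AAT GCA CAT ATA TGA TTT GAT TAT GAT GCC AGA AGA CTT TGA GTG AGC TCG TCC — no ATG→stop ORF.
Frame 3: GTA ATG CAC ATA TAT GAT TTG ATT ATG ATG CCA GAA GAC TTT GAG TGA GCT CGT CCG — ATG at 6, stop TGA at 48 → 45 nt; ATG at 27, stop TGA at 48 → 24 nt; ATG at 30, stop TGA at 48 → 21 nt.
ORFs ≥ 24 nucleotides: frame 3 6–50 (45 nucleotides), frame 3 27–50 (24 nucleotides). Count = 2.

2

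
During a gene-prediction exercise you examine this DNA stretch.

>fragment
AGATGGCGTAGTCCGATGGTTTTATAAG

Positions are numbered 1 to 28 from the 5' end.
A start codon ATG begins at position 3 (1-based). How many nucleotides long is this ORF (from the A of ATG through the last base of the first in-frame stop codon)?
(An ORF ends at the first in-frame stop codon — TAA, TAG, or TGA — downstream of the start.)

Codons from position 3: ATG (3–5), GCG (6–8), TAG (9–11).
TAG is the first in-frame stop; ORF spans 3–11, 9 nucleotides.

9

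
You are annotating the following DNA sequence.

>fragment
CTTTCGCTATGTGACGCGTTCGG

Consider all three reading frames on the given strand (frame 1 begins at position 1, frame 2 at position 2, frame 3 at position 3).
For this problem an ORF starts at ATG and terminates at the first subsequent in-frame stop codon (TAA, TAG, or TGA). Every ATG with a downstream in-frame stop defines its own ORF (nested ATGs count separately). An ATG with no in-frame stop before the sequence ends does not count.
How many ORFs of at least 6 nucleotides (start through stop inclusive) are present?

Frame 1: CTT TCG CTA TGT GAC GCG TTC — no ATG→stop ORF.
Frame 2: TTT CGC TAT GTG ACG CGT TCG — no ATG→stop ORF.
Frame 3: TTC GCT ATG TGA CGC GTT CGG — ATG at 9, stop TGA at 12 → 6 nt.
ORFs ≥ 6 nucleotides: frame 3 9–14 (6 nucleotides). Count = 1.

1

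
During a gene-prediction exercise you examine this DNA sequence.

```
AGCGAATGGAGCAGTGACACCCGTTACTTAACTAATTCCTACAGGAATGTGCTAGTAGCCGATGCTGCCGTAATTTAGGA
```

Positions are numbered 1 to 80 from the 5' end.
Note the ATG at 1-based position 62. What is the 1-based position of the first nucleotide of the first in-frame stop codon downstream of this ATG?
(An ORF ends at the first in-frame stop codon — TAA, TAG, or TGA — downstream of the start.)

Codons from position 62: ATG (62–64), CTG (65–67), CCG (68–70), TAA (71–73).
TAA is a stop codon; it begins at position 71.

71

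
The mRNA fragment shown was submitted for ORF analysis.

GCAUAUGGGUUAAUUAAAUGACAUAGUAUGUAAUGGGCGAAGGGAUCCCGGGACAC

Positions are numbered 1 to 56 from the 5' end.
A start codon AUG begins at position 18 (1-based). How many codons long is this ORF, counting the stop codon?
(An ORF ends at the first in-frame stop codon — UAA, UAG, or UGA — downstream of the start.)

3

Codons from position 18: AUG (18–20), ACA (21–23), UAG (24–26).
UAG is the first in-frame stop; that's 3 codons including the stop.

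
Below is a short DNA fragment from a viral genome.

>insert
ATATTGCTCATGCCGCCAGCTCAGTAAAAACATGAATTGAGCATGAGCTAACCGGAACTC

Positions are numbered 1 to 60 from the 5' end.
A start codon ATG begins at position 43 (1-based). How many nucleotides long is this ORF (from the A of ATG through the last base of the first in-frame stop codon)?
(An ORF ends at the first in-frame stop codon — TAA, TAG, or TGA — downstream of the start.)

9

Codons from position 43: ATG (43–45), AGC (46–48), TAA (49–51).
TAA is the first in-frame stop; ORF spans 43–51, 9 nucleotides.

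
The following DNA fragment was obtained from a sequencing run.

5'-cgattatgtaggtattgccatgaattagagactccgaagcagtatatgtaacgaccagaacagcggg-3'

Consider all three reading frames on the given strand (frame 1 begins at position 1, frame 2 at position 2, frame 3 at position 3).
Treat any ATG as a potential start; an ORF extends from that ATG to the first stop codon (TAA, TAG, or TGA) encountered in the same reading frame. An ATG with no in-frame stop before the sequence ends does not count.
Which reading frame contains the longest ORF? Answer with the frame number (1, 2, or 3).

Frame 1: CGA TTA TGT AGG TAT TGC CAT GAA TTA GAG ACT CCG AAG CAG TAT ATG TAA CGA CCA GAA CAG CGG — ATG at 46, stop TAA at 49 → 6 nt.
Frame 2: GAT TAT GTA GGT ATT GCC ATG AAT TAG AGA CTC CGA AGC AGT ATA TGT AAC GAC CAG AAC AGC GGG — ATG at 20, stop TAG at 26 → 9 nt.
Frame 3: ATT ATG TAG GTA TTG CCA TGA ATT AGA GAC TCC GAA GCA GTA TAT GTA ACG ACC AGA ACA GCG — ATG at 6, stop TAG at 9 → 6 nt.
Longest ORF is 9 nt in frame 2 (positions 20–28).

2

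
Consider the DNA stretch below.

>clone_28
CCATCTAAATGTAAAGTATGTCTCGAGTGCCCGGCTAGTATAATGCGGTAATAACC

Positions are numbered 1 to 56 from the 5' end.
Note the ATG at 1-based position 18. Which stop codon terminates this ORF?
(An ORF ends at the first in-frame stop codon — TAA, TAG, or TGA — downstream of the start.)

Codons from position 18: ATG (18–20), TCT (21–23), CGA (24–26), GTG (27–29), CCC (30–32), GGC (33–35), TAG (36–38).
The first in-frame stop codon is TAG.

TAG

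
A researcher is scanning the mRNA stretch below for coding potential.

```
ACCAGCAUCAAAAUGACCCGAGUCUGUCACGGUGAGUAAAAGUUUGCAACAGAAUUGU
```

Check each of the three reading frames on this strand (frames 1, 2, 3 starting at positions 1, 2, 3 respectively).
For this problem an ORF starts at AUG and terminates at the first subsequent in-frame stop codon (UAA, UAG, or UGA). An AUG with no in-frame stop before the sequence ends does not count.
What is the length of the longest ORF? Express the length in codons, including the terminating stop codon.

Frame 1: ACC AGC AUC AAA AUG ACC CGA GUC UGU CAC GGU GAG UAA AAG UUU GCA ACA GAA UUG — AUG at 13, stop UAA at 37 → 27 nt.
Frame 2: CCA GCA UCA AAA UGA CCC GAG UCU GUC ACG GUG AGU AAA AGU UUG CAA CAG AAU UGU — no AUG→stop ORF.
Frame 3: CAG CAU CAA AAU GAC CCG AGU CUG UCA CGG UGA GUA AAA GUU UGC AAC AGA AUU — no AUG→stop ORF.
Longest: frame 1, positions 13–39, 27 nt = 9 codons = 8 aa. → 9 codons.

9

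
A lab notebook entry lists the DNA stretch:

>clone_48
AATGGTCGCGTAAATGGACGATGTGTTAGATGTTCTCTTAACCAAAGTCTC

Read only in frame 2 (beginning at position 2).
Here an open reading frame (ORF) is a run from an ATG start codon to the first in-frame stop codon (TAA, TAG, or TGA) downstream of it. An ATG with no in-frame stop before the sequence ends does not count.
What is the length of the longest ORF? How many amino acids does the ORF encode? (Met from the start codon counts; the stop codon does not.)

3

Frame 2: ATG GTC GCG TAA ATG GAC GAT GTG TTA GAT GTT CTC TTA ACC AAA GTC — ATG at 2, stop TAA at 11 → 12 nt.
Longest: frame 2, positions 2–13, 12 nt = 4 codons = 3 aa. → 3 amino acids.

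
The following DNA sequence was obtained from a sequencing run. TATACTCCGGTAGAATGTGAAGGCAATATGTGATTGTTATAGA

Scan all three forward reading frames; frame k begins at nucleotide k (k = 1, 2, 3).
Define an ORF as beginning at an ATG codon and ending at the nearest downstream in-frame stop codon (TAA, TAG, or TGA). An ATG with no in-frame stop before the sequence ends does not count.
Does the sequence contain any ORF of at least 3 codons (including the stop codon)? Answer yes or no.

Frame 1: TAT ACT CCG GTA GAA TGT GAA GGC AAT ATG TGA TTG TTA TAG — ATG at 28, stop TGA at 31 → 6 nt.
Frame 2: ATA CTC CGG TAG AAT GTG AAG GCA ATA TGT GAT TGT TAT AGA — no ATG→stop ORF.
Frame 3: TAC TCC GGT AGA ATG TGA AGG CAA TAT GTG ATT GTT ATA — ATG at 15, stop TGA at 18 → 6 nt.
Largest ORF found is 2 codons < 3, so no.

no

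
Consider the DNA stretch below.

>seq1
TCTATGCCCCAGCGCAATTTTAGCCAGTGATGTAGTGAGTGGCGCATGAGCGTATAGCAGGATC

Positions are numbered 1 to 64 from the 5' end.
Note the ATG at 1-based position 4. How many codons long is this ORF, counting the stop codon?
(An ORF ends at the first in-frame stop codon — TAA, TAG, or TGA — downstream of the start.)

Codons from position 4: ATG (4–6), CCC (7–9), CAG (10–12), CGC (13–15), AAT (16–18), TTT (19–21), AGC (22–24), CAG (25–27), TGA (28–30).
TGA is the first in-frame stop; that's 9 codons including the stop.

9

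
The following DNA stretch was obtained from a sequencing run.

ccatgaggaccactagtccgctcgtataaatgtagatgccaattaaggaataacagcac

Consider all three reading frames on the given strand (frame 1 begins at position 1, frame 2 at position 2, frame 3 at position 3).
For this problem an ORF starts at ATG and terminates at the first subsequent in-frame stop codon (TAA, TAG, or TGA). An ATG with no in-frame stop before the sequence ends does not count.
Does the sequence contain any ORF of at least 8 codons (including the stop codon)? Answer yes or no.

Frame 1: CCA TGA GGA CCA CTA GTC CGC TCG TAT AAA TGT AGA TGC CAA TTA AGG AAT AAC AGC — no ATG→stop ORF.
Frame 2: CAT GAG GAC CAC TAG TCC GCT CGT ATA AAT GTA GAT GCC AAT TAA GGA ATA ACA GCA — no ATG→stop ORF.
Frame 3: ATG AGG ACC ACT AGT CCG CTC GTA TAA ATG TAG ATG CCA ATT AAG GAA TAA CAG CAC — ATG at 3, stop TAA at 27 → 27 nt; ATG at 30, stop TAG at 33 → 6 nt; ATG at 36, stop TAA at 51 → 18 nt.
Frame 3 has an ORF of 9 codons (positions 3–29) ≥ 8, so yes.

yes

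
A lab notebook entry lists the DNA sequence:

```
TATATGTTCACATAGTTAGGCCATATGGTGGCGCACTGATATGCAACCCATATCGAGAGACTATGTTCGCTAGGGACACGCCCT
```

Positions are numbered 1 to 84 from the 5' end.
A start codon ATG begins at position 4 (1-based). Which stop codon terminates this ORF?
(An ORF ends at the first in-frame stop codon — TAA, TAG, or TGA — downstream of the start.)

TAG

Codons from position 4: ATG (4–6), TTC (7–9), ACA (10–12), TAG (13–15).
The first in-frame stop codon is TAG.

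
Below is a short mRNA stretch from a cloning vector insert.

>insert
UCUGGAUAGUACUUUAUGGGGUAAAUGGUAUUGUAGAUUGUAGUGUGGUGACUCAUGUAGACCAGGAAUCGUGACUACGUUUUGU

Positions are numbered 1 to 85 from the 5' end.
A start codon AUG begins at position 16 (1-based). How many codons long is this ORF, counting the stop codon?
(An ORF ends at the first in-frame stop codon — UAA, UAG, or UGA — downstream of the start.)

3

Codons from position 16: AUG (16–18), GGG (19–21), UAA (22–24).
UAA is the first in-frame stop; that's 3 codons including the stop.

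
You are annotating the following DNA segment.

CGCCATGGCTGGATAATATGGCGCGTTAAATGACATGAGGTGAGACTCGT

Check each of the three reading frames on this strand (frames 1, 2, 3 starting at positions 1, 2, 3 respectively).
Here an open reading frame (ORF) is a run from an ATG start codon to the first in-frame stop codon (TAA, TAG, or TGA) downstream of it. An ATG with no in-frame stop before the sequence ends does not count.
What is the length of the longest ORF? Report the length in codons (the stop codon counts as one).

Frame 1: CGC CAT GGC TGG ATA ATA TGG CGC GTT AAA TGA CAT GAG GTG AGA CTC — no ATG→stop ORF.
Frame 2: GCC ATG GCT GGA TAA TAT GGC GCG TTA AAT GAC ATG AGG TGA GAC TCG — ATG at 5, stop TAA at 14 → 12 nt; ATG at 35, stop TGA at 41 → 9 nt.
Frame 3: CCA TGG CTG GAT AAT ATG GCG CGT TAA ATG ACA TGA GGT GAG ACT CGT — ATG at 18, stop TAA at 27 → 12 nt; ATG at 30, stop TGA at 36 → 9 nt.
Longest: frame 2, positions 5–16, 12 nt = 4 codons = 3 aa. → 4 codons.

4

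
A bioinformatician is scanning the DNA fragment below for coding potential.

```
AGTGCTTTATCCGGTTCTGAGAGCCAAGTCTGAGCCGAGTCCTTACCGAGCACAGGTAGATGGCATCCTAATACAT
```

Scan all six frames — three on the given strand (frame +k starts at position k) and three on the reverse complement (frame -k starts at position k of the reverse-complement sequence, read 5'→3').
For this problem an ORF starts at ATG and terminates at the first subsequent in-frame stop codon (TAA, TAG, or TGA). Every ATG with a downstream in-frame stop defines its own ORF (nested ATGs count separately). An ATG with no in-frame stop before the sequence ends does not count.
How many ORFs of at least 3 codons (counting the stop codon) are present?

3

Reverse complement (5'→3'): ATGTATTAGGATGCCATCTACCTGTGCTCGGTAAGGACTCGGCTCAGACTTGGCTCTCAGAACCGGATAAAGCACT
Frame +1: AGT GCT TTA TCC GGT TCT GAG AGC CAA GTC TGA GCC GAG TCC TTA CCG AGC ACA GGT AGA TGG CAT CCT AAT ACA — no ATG→stop ORF.
Frame +2: GTG CTT TAT CCG GTT CTG AGA GCC AAG TCT GAG CCG AGT CCT TAC CGA GCA CAG GTA GAT GGC ATC CTA ATA CAT — no ATG→stop ORF.
Frame +3: TGC TTT ATC CGG TTC TGA GAG CCA AGT CTG AGC CGA GTC CTT ACC GAG CAC AGG TAG ATG GCA TCC TAA TAC — ATG at 60, stop TAA at 69 → 12 nt.
Frame -1: ATG TAT TAG GAT GCC ATC TAC CTG TGC TCG GTA AGG ACT CGG CTC AGA CTT GGC TCT CAG AAC CGG ATA AAG CAC — ATG at 1, stop TAG at 7 → 9 nt.
Frame -2: TGT ATT AGG ATG CCA TCT ACC TGT GCT CGG TAA GGA CTC GGC TCA GAC TTG GCT CTC AGA ACC GGA TAA AGC ACT — ATG at 11, stop TAA at 32 → 24 nt.
Frame -3: GTA TTA GGA TGC CAT CTA CCT GTG CTC GGT AAG GAC TCG GCT CAG ACT TGG CTC TCA GAA CCG GAT AAA GCA — no ATG→stop ORF.
ORFs ≥ 3 codons: frame +3 60–71 (4 codons), frame -1 1–9 (3 codons), frame -2 11–34 (8 codons). Count = 3.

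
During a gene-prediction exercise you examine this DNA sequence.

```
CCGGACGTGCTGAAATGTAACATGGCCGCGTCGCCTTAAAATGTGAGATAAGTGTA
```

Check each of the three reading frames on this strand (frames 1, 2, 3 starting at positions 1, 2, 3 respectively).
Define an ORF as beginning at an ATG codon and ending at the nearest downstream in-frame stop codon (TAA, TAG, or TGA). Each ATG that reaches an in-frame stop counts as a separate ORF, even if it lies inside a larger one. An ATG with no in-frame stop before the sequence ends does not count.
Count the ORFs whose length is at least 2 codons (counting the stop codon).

3

Frame 1: CCG GAC GTG CTG AAA TGT AAC ATG GCC GCG TCG CCT TAA AAT GTG AGA TAA GTG — ATG at 22, stop TAA at 37 → 18 nt.
Frame 2: CGG ACG TGC TGA AAT GTA ACA TGG CCG CGT CGC CTT AAA ATG TGA GAT AAG TGT — ATG at 41, stop TGA at 44 → 6 nt.
Frame 3: GGA CGT GCT GAA ATG TAA CAT GGC CGC GTC GCC TTA AAA TGT GAG ATA AGT GTA — ATG at 15, stop TAA at 18 → 6 nt.
ORFs ≥ 2 codons: frame 1 22–39 (6 codons), frame 2 41–46 (2 codons), frame 3 15–20 (2 codons). Count = 3.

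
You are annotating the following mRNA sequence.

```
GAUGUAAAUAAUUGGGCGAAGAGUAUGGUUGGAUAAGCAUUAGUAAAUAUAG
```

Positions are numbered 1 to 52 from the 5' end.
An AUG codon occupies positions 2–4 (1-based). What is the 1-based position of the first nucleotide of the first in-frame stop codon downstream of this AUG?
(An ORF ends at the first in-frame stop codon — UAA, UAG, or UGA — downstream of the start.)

5

Codons from position 2: AUG (2–4), UAA (5–7).
UAA is a stop codon; it begins at position 5.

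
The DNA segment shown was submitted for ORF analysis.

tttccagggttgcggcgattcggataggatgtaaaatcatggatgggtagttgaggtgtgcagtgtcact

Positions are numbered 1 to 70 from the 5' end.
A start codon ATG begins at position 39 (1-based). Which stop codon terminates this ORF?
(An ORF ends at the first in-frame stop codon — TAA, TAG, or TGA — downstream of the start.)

Codons from position 39: ATG (39–41), GAT (42–44), GGG (45–47), TAG (48–50).
The first in-frame stop codon is TAG.

TAG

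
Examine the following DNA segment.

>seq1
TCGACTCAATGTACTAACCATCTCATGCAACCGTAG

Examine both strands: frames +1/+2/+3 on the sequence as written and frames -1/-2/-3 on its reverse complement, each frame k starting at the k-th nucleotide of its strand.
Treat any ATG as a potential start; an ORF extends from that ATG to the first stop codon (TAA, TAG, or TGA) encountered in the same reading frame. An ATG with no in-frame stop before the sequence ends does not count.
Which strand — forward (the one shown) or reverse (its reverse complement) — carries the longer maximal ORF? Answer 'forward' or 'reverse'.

reverse

Reverse complement (5'→3'): CTACGGTTGCATGAGATGGTTAGTACATTGAGTCGA
Frame +1: TCG ACT CAA TGT ACT AAC CAT CTC ATG CAA CCG TAG — ATG at 25, stop TAG at 34 → 12 nt.
Frame +2: CGA CTC AAT GTA CTA ACC ATC TCA TGC AAC CGT — no ATG→stop ORF.
Frame +3: GAC TCA ATG TAC TAA CCA TCT CAT GCA ACC GTA — ATG at 9, stop TAA at 15 → 9 nt.
Frame -1: CTA CGG TTG CAT GAG ATG GTT AGT ACA TTG AGT CGA — no ATG→stop ORF.
Frame -2: TAC GGT TGC ATG AGA TGG TTA GTA CAT TGA GTC — ATG at 11, stop TGA at 29 → 21 nt.
Frame -3: ACG GTT GCA TGA GAT GGT TAG TAC ATT GAG TCG — no ATG→stop ORF.
Forward-strand max 12 nt; reverse-strand max 21 nt. The reverse strand has the longer ORF.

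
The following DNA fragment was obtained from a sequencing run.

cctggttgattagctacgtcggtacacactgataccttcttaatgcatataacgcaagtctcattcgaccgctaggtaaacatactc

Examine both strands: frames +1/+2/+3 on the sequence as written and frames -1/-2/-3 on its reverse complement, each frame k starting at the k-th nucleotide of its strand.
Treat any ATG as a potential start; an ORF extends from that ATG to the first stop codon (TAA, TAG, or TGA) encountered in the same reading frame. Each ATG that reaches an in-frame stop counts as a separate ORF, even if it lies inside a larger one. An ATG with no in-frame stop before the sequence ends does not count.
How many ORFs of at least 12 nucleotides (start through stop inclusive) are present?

Reverse complement (5'→3'): GAGTATGTTTACCTAGCGGTCGAATGAGACTTGCGTTATATGCATTAAGAAGGTATCAGTGTGTACCGACGTAGCTAATCAACCAGG
Frame +1: CCT GGT TGA TTA GCT ACG TCG GTA CAC ACT GAT ACC TTC TTA ATG CAT ATA ACG CAA GTC TCA TTC GAC CGC TAG GTA AAC ATA CTC — ATG at 43, stop TAG at 73 → 33 nt.
Frame +2: CTG GTT GAT TAG CTA CGT CGG TAC ACA CTG ATA CCT TCT TAA TGC ATA TAA CGC AAG TCT CAT TCG ACC GCT AGG TAA ACA TAC — no ATG→stop ORF.
Frame +3: TGG TTG ATT AGC TAC GTC GGT ACA CAC TGA TAC CTT CTT AAT GCA TAT AAC GCA AGT CTC ATT CGA CCG CTA GGT AAA CAT ACT — no ATG→stop ORF.
Frame -1: GAG TAT GTT TAC CTA GCG GTC GAA TGA GAC TTG CGT TAT ATG CAT TAA GAA GGT ATC AGT GTG TAC CGA CGT AGC TAA TCA ACC AGG — ATG at 40, stop TAA at 46 → 9 nt.
Frame -2: AGT ATG TTT ACC TAG CGG TCG AAT GAG ACT TGC GTT ATA TGC ATT AAG AAG GTA TCA GTG TGT ACC GAC GTA GCT AAT CAA CCA — ATG at 5, stop TAG at 14 → 12 nt.
Frame -3: GTA TGT TTA CCT AGC GGT CGA ATG AGA CTT GCG TTA TAT GCA TTA AGA AGG TAT CAG TGT GTA CCG ACG TAG CTA ATC AAC CAG — ATG at 24, stop TAG at 72 → 51 nt.
ORFs ≥ 12 nucleotides: frame +1 43–75 (33 nucleotides), frame -2 5–16 (12 nucleotides), frame -3 24–74 (51 nucleotides). Count = 3.

3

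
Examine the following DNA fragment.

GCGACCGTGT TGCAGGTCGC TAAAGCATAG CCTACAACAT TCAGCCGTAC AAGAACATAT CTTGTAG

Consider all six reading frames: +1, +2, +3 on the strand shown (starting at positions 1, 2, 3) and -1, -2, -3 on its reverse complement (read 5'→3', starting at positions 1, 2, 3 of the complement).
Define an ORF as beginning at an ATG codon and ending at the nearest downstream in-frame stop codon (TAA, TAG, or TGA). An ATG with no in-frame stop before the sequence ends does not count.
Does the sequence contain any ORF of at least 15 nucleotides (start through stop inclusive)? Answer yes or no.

yes

Reverse complement (5'→3'): CTACAAGATATGTTCTTGTACGGCTGAATGTTGTAGGCTATGCTTTAGCGACCTGCAACACGGTCGC
Frame +1: GCG ACC GTG TTG CAG GTC GCT AAA GCA TAG CCT ACA ACA TTC AGC CGT ACA AGA ACA TAT CTT GTA — no ATG→stop ORF.
Frame +2: CGA CCG TGT TGC AGG TCG CTA AAG CAT AGC CTA CAA CAT TCA GCC GTA CAA GAA CAT ATC TTG TAG — no ATG→stop ORF.
Frame +3: GAC CGT GTT GCA GGT CGC TAA AGC ATA GCC TAC AAC ATT CAG CCG TAC AAG AAC ATA TCT TGT — no ATG→stop ORF.
Frame -1: CTA CAA GAT ATG TTC TTG TAC GGC TGA ATG TTG TAG GCT ATG CTT TAG CGA CCT GCA ACA CGG TCG — ATG at 10, stop TGA at 25 → 18 nt; ATG at 28, stop TAG at 34 → 9 nt; ATG at 40, stop TAG at 46 → 9 nt.
Frame -2: TAC AAG ATA TGT TCT TGT ACG GCT GAA TGT TGT AGG CTA TGC TTT AGC GAC CTG CAA CAC GGT CGC — no ATG→stop ORF.
Frame -3: ACA AGA TAT GTT CTT GTA CGG CTG AAT GTT GTA GGC TAT GCT TTA GCG ACC TGC AAC ACG GTC — no ATG→stop ORF.
Frame -1 has an ORF of 18 nucleotides (positions 10–27) ≥ 15, so yes.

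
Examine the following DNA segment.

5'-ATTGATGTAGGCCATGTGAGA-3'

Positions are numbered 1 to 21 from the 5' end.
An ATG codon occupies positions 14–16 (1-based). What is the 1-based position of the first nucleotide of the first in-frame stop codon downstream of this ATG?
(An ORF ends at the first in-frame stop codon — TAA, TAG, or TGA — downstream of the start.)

17

Codons from position 14: ATG (14–16), TGA (17–19).
TGA is a stop codon; it begins at position 17.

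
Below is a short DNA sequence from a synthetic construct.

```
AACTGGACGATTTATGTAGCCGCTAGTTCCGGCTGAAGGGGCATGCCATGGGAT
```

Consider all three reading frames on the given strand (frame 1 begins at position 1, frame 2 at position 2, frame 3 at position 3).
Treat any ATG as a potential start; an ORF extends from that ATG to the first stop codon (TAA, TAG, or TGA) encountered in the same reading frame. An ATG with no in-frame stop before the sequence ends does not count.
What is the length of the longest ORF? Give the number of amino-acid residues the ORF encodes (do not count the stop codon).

Frame 1: AAC TGG ACG ATT TAT GTA GCC GCT AGT TCC GGC TGA AGG GGC ATG CCA TGG GAT — no ATG→stop ORF.
Frame 2: ACT GGA CGA TTT ATG TAG CCG CTA GTT CCG GCT GAA GGG GCA TGC CAT GGG — ATG at 14, stop TAG at 17 → 6 nt.
Frame 3: CTG GAC GAT TTA TGT AGC CGC TAG TTC CGG CTG AAG GGG CAT GCC ATG GGA — no ATG→stop ORF.
Longest: frame 2, positions 14–19, 6 nt = 2 codons = 1 aa. → 1 amino acids.

1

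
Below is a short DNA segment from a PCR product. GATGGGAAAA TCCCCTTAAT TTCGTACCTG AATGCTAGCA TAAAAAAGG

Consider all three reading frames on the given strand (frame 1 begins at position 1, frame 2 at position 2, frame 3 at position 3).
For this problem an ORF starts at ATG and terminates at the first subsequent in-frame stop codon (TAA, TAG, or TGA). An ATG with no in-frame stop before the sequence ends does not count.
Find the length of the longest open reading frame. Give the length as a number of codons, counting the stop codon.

Frame 1: GAT GGG AAA ATC CCC TTA ATT TCG TAC CTG AAT GCT AGC ATA AAA AAG — no ATG→stop ORF.
Frame 2: ATG GGA AAA TCC CCT TAA TTT CGT ACC TGA ATG CTA GCA TAA AAA AGG — ATG at 2, stop TAA at 17 → 18 nt; ATG at 32, stop TAA at 41 → 12 nt.
Frame 3: TGG GAA AAT CCC CTT AAT TTC GTA CCT GAA TGC TAG CAT AAA AAA — no ATG→stop ORF.
Longest: frame 2, positions 2–19, 18 nt = 6 codons = 5 aa. → 6 codons.

6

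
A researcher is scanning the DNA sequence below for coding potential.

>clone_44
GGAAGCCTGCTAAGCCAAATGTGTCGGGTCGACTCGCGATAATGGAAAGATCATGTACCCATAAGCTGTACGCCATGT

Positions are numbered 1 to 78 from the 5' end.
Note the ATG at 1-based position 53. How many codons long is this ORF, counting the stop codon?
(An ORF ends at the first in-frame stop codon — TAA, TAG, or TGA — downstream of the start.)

4

Codons from position 53: ATG (53–55), TAC (56–58), CCA (59–61), TAA (62–64).
TAA is the first in-frame stop; that's 4 codons including the stop.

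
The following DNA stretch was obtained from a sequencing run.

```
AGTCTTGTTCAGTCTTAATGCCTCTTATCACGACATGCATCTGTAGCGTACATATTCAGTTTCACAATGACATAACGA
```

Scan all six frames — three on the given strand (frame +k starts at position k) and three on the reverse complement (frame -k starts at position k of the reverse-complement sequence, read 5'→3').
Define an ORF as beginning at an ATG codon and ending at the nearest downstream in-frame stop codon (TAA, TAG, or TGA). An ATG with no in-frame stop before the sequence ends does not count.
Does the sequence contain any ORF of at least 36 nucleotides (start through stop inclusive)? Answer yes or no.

Reverse complement (5'→3'): TCGTTATGTCATTGTGAAACTGAATATGTACGCTACAGATGCATGTCGTGATAAGAGGCATTAAGACTGAACAAGACT
Frame +1: AGT CTT GTT CAG TCT TAA TGC CTC TTA TCA CGA CAT GCA TCT GTA GCG TAC ATA TTC AGT TTC ACA ATG ACA TAA CGA — ATG at 67, stop TAA at 73 → 9 nt.
Frame +2: GTC TTG TTC AGT CTT AAT GCC TCT TAT CAC GAC ATG CAT CTG TAG CGT ACA TAT TCA GTT TCA CAA TGA CAT AAC — ATG at 35, stop TAG at 44 → 12 nt.
Frame +3: TCT TGT TCA GTC TTA ATG CCT CTT ATC ACG ACA TGC ATC TGT AGC GTA CAT ATT CAG TTT CAC AAT GAC ATA ACG — no ATG→stop ORF.
Frame -1: TCG TTA TGT CAT TGT GAA ACT GAA TAT GTA CGC TAC AGA TGC ATG TCG TGA TAA GAG GCA TTA AGA CTG AAC AAG ACT — ATG at 43, stop TGA at 49 → 9 nt.
Frame -2: CGT TAT GTC ATT GTG AAA CTG AAT ATG TAC GCT ACA GAT GCA TGT CGT GAT AAG AGG CAT TAA GAC TGA ACA AGA — ATG at 26, stop TAA at 62 → 39 nt.
Frame -3: GTT ATG TCA TTG TGA AAC TGA ATA TGT ACG CTA CAG ATG CAT GTC GTG ATA AGA GGC ATT AAG ACT GAA CAA GAC — ATG at 6, stop TGA at 15 → 12 nt.
Frame -2 has an ORF of 39 nucleotides (positions 26–64) ≥ 36, so yes.

yes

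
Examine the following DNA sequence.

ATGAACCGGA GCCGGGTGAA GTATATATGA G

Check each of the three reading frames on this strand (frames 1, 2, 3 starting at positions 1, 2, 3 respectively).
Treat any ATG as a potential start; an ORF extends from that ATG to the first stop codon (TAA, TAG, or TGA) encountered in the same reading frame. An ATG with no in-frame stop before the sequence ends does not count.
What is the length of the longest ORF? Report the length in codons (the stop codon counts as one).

10

Frame 1: ATG AAC CGG AGC CGG GTG AAG TAT ATA TGA — ATG at 1, stop TGA at 28 → 30 nt.
Frame 2: TGA ACC GGA GCC GGG TGA AGT ATA TAT GAG — no ATG→stop ORF.
Frame 3: GAA CCG GAG CCG GGT GAA GTA TAT ATG — no ATG→stop ORF.
Longest: frame 1, positions 1–30, 30 nt = 10 codons = 9 aa. → 10 codons.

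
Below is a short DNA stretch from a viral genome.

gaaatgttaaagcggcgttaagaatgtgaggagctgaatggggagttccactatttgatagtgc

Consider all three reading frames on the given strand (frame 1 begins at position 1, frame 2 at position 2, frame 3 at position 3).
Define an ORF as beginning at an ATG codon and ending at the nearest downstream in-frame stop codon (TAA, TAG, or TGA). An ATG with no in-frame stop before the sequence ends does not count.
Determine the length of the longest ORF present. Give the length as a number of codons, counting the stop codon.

7

Frame 1: GAA ATG TTA AAG CGG CGT TAA GAA TGT GAG GAG CTG AAT GGG GAG TTC CAC TAT TTG ATA GTG — ATG at 4, stop TAA at 19 → 18 nt.
Frame 2: AAA TGT TAA AGC GGC GTT AAG AAT GTG AGG AGC TGA ATG GGG AGT TCC ACT ATT TGA TAG TGC — ATG at 38, stop TGA at 56 → 21 nt.
Frame 3: AAT GTT AAA GCG GCG TTA AGA ATG TGA GGA GCT GAA TGG GGA GTT CCA CTA TTT GAT AGT — ATG at 24, stop TGA at 27 → 6 nt.
Longest: frame 2, positions 38–58, 21 nt = 7 codons = 6 aa. → 7 codons.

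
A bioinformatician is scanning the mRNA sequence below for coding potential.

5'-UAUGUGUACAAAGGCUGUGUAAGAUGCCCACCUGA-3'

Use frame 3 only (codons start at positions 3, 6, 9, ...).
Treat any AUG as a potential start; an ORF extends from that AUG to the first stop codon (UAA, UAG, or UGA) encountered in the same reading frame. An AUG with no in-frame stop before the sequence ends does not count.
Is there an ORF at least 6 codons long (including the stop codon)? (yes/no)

no

Frame 3: UGU GUA CAA AGG CUG UGU AAG AUG CCC ACC UGA — AUG at 24, stop UGA at 33 → 12 nt.
Largest ORF found is 4 codons < 6, so no.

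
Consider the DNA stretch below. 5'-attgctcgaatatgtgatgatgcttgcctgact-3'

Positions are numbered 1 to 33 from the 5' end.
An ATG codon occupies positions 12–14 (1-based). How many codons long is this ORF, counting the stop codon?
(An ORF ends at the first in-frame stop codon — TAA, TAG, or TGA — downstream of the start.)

Codons from position 12: ATG (12–14), TGA (15–17).
TGA is the first in-frame stop; that's 2 codons including the stop.

2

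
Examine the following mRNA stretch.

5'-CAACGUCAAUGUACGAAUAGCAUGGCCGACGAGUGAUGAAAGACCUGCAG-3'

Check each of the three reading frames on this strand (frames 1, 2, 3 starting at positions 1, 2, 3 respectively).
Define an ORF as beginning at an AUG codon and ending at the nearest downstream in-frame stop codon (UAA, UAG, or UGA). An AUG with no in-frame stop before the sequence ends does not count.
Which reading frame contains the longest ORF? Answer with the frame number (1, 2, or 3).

Frame 1: CAA CGU CAA UGU ACG AAU AGC AUG GCC GAC GAG UGA UGA AAG ACC UGC — AUG at 22, stop UGA at 34 → 15 nt.
Frame 2: AAC GUC AAU GUA CGA AUA GCA UGG CCG ACG AGU GAU GAA AGA CCU GCA — no AUG→stop ORF.
Frame 3: ACG UCA AUG UAC GAA UAG CAU GGC CGA CGA GUG AUG AAA GAC CUG CAG — AUG at 9, stop UAG at 18 → 12 nt.
Longest ORF is 15 nt in frame 1 (positions 22–36).

1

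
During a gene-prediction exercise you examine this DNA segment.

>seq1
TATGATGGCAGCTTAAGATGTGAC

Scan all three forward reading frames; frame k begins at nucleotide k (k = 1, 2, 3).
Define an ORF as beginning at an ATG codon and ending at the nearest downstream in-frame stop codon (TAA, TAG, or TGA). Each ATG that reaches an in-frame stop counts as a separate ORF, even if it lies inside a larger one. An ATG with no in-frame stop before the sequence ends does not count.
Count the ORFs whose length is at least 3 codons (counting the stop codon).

Frame 1: TAT GAT GGC AGC TTA AGA TGT GAC — no ATG→stop ORF.
Frame 2: ATG ATG GCA GCT TAA GAT GTG — ATG at 2, stop TAA at 14 → 15 nt; ATG at 5, stop TAA at 14 → 12 nt.
Frame 3: TGA TGG CAG CTT AAG ATG TGA — ATG at 18, stop TGA at 21 → 6 nt.
ORFs ≥ 3 codons: frame 2 2–16 (5 codons), frame 2 5–16 (4 codons). Count = 2.

2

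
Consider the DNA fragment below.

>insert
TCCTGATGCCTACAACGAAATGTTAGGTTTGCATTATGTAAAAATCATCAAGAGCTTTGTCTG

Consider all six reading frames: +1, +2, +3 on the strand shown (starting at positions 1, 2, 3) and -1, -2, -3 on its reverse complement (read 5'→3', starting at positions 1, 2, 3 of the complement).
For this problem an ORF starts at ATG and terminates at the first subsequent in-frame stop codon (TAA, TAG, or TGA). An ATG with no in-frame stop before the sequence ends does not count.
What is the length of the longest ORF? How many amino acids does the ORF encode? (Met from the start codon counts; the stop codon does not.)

6

Reverse complement (5'→3'): CAGACAAAGCTCTTGATGATTTTTACATAATGCAAACCTAACATTTCGTTGTAGGCATCAGGA
Frame +1: TCC TGA TGC CTA CAA CGA AAT GTT AGG TTT GCA TTA TGT AAA AAT CAT CAA GAG CTT TGT CTG — no ATG→stop ORF.
Frame +2: CCT GAT GCC TAC AAC GAA ATG TTA GGT TTG CAT TAT GTA AAA ATC ATC AAG AGC TTT GTC — no ATG→stop ORF.
Frame +3: CTG ATG CCT ACA ACG AAA TGT TAG GTT TGC ATT ATG TAA AAA TCA TCA AGA GCT TTG TCT — ATG at 6, stop TAG at 24 → 21 nt; ATG at 36, stop TAA at 39 → 6 nt.
Frame -1: CAG ACA AAG CTC TTG ATG ATT TTT ACA TAA TGC AAA CCT AAC ATT TCG TTG TAG GCA TCA GGA — ATG at 16, stop TAA at 28 → 15 nt.
Frame -2: AGA CAA AGC TCT TGA TGA TTT TTA CAT AAT GCA AAC CTA ACA TTT CGT TGT AGG CAT CAG — no ATG→stop ORF.
Frame -3: GAC AAA GCT CTT GAT GAT TTT TAC ATA ATG CAA ACC TAA CAT TTC GTT GTA GGC ATC AGG — ATG at 30, stop TAA at 39 → 12 nt.
Longest: frame +3, positions 6–26, 21 nt = 7 codons = 6 aa. → 6 amino acids.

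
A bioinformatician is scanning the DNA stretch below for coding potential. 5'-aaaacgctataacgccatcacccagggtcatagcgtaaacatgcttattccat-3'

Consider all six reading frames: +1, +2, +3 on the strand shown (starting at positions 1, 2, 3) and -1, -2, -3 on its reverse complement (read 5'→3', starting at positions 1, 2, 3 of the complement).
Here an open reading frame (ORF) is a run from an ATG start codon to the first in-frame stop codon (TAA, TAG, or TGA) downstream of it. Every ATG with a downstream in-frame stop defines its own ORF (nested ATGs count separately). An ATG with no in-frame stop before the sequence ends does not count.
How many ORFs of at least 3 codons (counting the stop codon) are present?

Reverse complement (5'→3'): ATGGAATAAGCATGTTTACGCTATGACCCTGGGTGATGGCGTTATAGCGTTTT
Frame +1: AAA ACG CTA TAA CGC CAT CAC CCA GGG TCA TAG CGT AAA CAT GCT TAT TCC — no ATG→stop ORF.
Frame +2: AAA CGC TAT AAC GCC ATC ACC CAG GGT CAT AGC GTA AAC ATG CTT ATT CCA — no ATG→stop ORF.
Frame +3: AAC GCT ATA ACG CCA TCA CCC AGG GTC ATA GCG TAA ACA TGC TTA TTC CAT — no ATG→stop ORF.
Frame -1: ATG GAA TAA GCA TGT TTA CGC TAT GAC CCT GGG TGA TGG CGT TAT AGC GTT — ATG at 1, stop TAA at 7 → 9 nt.
Frame -2: TGG AAT AAG CAT GTT TAC GCT ATG ACC CTG GGT GAT GGC GTT ATA GCG TTT — no ATG→stop ORF.
Frame -3: GGA ATA AGC ATG TTT ACG CTA TGA CCC TGG GTG ATG GCG TTA TAG CGT TTT — ATG at 12, stop TGA at 24 → 15 nt; ATG at 36, stop TAG at 45 → 12 nt.
ORFs ≥ 3 codons: frame -1 1–9 (3 codons), frame -3 12–26 (5 codons), frame -3 36–47 (4 codons). Count = 3.

3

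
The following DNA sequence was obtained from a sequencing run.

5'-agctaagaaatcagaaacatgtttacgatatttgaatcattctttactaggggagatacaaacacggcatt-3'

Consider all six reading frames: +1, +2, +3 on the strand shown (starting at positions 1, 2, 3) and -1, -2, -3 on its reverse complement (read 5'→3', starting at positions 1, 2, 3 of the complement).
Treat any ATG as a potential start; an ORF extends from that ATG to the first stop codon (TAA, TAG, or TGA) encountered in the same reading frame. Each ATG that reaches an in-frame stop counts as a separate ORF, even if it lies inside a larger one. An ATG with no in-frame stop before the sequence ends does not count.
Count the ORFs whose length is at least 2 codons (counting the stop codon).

Reverse complement (5'→3'): AATGCCGTGTTTGTATCTCCCCTAGTAAAGAATGATTCAAATATCGTAAACATGTTTCTGATTTCTTAGCT
Frame +1: AGC TAA GAA ATC AGA AAC ATG TTT ACG ATA TTT GAA TCA TTC TTT ACT AGG GGA GAT ACA AAC ACG GCA — no ATG→stop ORF.
Frame +2: GCT AAG AAA TCA GAA ACA TGT TTA CGA TAT TTG AAT CAT TCT TTA CTA GGG GAG ATA CAA ACA CGG CAT — no ATG→stop ORF.
Frame +3: CTA AGA AAT CAG AAA CAT GTT TAC GAT ATT TGA ATC ATT CTT TAC TAG GGG AGA TAC AAA CAC GGC ATT — no ATG→stop ORF.
Frame -1: AAT GCC GTG TTT GTA TCT CCC CTA GTA AAG AAT GAT TCA AAT ATC GTA AAC ATG TTT CTG ATT TCT TAG — ATG at 52, stop TAG at 67 → 18 nt.
Frame -2: ATG CCG TGT TTG TAT CTC CCC TAG TAA AGA ATG ATT CAA ATA TCG TAA ACA TGT TTC TGA TTT CTT AGC — ATG at 2, stop TAG at 23 → 24 nt; ATG at 32, stop TAA at 47 → 18 nt.
Frame -3: TGC CGT GTT TGT ATC TCC CCT AGT AAA GAA TGA TTC AAA TAT CGT AAA CAT GTT TCT GAT TTC TTA GCT — no ATG→stop ORF.
ORFs ≥ 2 codons: frame -1 52–69 (6 codons), frame -2 2–25 (8 codons), frame -2 32–49 (6 codons). Count = 3.

3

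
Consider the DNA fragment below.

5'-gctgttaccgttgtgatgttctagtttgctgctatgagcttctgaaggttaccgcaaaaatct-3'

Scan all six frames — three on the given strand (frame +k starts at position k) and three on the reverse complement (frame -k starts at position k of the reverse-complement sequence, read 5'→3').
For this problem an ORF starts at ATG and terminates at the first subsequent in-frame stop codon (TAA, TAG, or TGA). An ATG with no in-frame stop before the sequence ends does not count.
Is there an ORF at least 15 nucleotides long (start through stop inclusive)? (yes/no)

no

Reverse complement (5'→3'): AGATTTTTGCGGTAACCTTCAGAAGCTCATAGCAGCAAACTAGAACATCACAACGGTAACAGC
Frame +1: GCT GTT ACC GTT GTG ATG TTC TAG TTT GCT GCT ATG AGC TTC TGA AGG TTA CCG CAA AAA TCT — ATG at 16, stop TAG at 22 → 9 nt; ATG at 34, stop TGA at 43 → 12 nt.
Frame +2: CTG TTA CCG TTG TGA TGT TCT AGT TTG CTG CTA TGA GCT TCT GAA GGT TAC CGC AAA AAT — no ATG→stop ORF.
Frame +3: TGT TAC CGT TGT GAT GTT CTA GTT TGC TGC TAT GAG CTT CTG AAG GTT ACC GCA AAA ATC — no ATG→stop ORF.
Frame -1: AGA TTT TTG CGG TAA CCT TCA GAA GCT CAT AGC AGC AAA CTA GAA CAT CAC AAC GGT AAC AGC — no ATG→stop ORF.
Frame -2: GAT TTT TGC GGT AAC CTT CAG AAG CTC ATA GCA GCA AAC TAG AAC ATC ACA ACG GTA ACA — no ATG→stop ORF.
Frame -3: ATT TTT GCG GTA ACC TTC AGA AGC TCA TAG CAG CAA ACT AGA ACA TCA CAA CGG TAA CAG — no ATG→stop ORF.
Largest ORF found is 12 nucleotides < 15, so no.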